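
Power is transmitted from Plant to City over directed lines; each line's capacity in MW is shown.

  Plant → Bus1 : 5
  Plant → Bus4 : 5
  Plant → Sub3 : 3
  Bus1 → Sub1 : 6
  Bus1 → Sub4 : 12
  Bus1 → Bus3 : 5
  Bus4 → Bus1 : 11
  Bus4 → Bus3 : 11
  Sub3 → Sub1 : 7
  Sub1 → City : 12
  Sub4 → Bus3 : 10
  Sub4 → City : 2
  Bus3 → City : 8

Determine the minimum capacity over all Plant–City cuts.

13

Augment Plant→Bus1→Sub1→City: bottleneck 5, flow now 5.
Augment Plant→Bus4→Bus3→City: bottleneck 5, flow now 10.
Augment Plant→Sub3→Sub1→City: bottleneck 3, flow now 13.
No augmenting path remains; maximum flow = 13.
By max-flow min-cut, the minimum cut capacity equals the max flow.
In the residual graph, reachable from Plant: {Plant}.
Min-cut edges: Plant→Bus1 (5), Plant→Bus4 (5), Plant→Sub3 (3); capacity 5 + 5 + 3 = 13.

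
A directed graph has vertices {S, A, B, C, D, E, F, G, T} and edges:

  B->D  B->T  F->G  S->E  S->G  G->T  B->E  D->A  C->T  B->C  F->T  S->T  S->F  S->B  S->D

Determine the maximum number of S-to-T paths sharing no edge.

Assign every edge capacity 1; by Menger, the answer equals the max flow.
Path S→T (+1); total 1.
Path S→B→T (+1); total 2.
Path S→F→T (+1); total 3.
Path S→G→T (+1); total 4.
No residual S→T path; max flow = 4.
Certifying cut of size 4: {S→B, S→F, S→G, S→T}.

4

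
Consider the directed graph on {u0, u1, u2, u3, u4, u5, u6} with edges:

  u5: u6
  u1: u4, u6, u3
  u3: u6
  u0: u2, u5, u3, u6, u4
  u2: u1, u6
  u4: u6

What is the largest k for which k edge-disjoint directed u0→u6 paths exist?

Assign every edge capacity 1; by Menger, the answer equals the max flow.
Path u0→u6 (+1); total 1.
Path u0→u2→u6 (+1); total 2.
Path u0→u3→u6 (+1); total 3.
Path u0→u4→u6 (+1); total 4.
Path u0→u5→u6 (+1); total 5.
No residual u0→u6 path; max flow = 5.
Certifying cut of size 5: {u0→u2, u0→u3, u0→u4, u0→u5, u0→u6}.

5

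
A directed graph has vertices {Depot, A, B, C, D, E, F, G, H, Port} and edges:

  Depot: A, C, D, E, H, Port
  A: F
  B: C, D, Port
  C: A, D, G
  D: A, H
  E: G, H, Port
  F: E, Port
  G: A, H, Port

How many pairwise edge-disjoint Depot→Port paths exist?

Assign every edge capacity 1; by Menger, the answer equals the max flow.
Path Depot→Port (+1); total 1.
Path Depot→E→Port (+1); total 2.
Path Depot→A→F→Port (+1); total 3.
Path Depot→C→G→Port (+1); total 4.
No residual Depot→Port path; max flow = 4.
Certifying cut of size 4: {A→F, Depot→C, Depot→E, Depot→Port}.

4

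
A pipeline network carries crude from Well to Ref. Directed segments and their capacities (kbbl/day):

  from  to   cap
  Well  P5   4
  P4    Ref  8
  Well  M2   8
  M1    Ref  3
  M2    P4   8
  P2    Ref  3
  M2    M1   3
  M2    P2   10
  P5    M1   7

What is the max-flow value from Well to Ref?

Augment Well→M2→M1→Ref: bottleneck 3, flow now 3.
Augment Well→M2→P4→Ref: bottleneck 5, flow now 8.
Augment Well→P5→M1→M2→P4→Ref: bottleneck 3, flow now 11. (uses reverse residual edge)
No augmenting path remains; maximum flow = 11.
In the residual graph, reachable from Well: {Well, P5, M1}.
Min-cut edges: Well→M2 (8), M1→Ref (3); capacity 8 + 3 = 11.
This cut is saturated, so no flow can exceed 11.

11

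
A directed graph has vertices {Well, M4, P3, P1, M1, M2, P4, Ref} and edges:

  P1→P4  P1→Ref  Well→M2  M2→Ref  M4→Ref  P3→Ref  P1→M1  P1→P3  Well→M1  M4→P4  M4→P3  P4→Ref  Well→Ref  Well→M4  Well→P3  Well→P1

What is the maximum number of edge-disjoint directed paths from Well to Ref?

5

Assign every edge capacity 1; by Menger, the answer equals the max flow.
Path Well→Ref (+1); total 1.
Path Well→M4→Ref (+1); total 2.
Path Well→P3→Ref (+1); total 3.
Path Well→P1→Ref (+1); total 4.
Path Well→M2→Ref (+1); total 5.
No residual Well→Ref path; max flow = 5.
Certifying cut of size 5: {Well→M2, Well→M4, Well→P1, Well→P3, Well→Ref}.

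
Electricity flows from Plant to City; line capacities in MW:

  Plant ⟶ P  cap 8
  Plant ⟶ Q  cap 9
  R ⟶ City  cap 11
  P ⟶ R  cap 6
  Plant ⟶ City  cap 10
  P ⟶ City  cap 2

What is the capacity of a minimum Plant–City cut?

Augment Plant→City: bottleneck 10, flow now 10.
Augment Plant→P→City: bottleneck 2, flow now 12.
Augment Plant→P→R→City: bottleneck 6, flow now 18.
No augmenting path remains; maximum flow = 18.
By max-flow min-cut, the minimum cut capacity equals the max flow.
In the residual graph, reachable from Plant: {Plant, Q}.
Min-cut edges: Plant→P (8), Plant→City (10); capacity 8 + 10 = 18.

18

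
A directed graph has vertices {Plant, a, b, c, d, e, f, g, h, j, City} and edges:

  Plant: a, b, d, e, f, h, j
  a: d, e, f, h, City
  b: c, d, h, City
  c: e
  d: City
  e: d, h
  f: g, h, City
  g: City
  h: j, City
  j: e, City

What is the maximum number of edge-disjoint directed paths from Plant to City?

6

Assign every edge capacity 1; by Menger, the answer equals the max flow.
Path Plant→a→City (+1); total 1.
Path Plant→b→City (+1); total 2.
Path Plant→d→City (+1); total 3.
Path Plant→f→City (+1); total 4.
Path Plant→h→City (+1); total 5.
Path Plant→j→City (+1); total 6.
No residual Plant→City path; max flow = 6.
Certifying cut of size 6: {Plant→a, Plant→b, Plant→f, d→City, h→City, j→City}.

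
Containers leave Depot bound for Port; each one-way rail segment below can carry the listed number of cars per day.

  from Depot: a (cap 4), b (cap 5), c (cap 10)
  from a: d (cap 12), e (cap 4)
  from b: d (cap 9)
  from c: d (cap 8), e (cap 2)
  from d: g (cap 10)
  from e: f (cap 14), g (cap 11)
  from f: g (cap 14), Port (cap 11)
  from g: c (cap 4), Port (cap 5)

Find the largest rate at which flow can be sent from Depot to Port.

11

Augment Depot→a→d→g→Port: bottleneck 4, flow now 4.
Augment Depot→b→d→g→Port: bottleneck 1, flow now 5.
Augment Depot→c→e→f→Port: bottleneck 2, flow now 7.
Augment Depot→b→d→a→e→f→Port: bottleneck 4, flow now 11. (uses reverse residual edge)
No augmenting path remains; maximum flow = 11.
In the residual graph, reachable from Depot: {Depot, b, c, d, g}.
Min-cut edges: Depot→a (4), c→e (2), g→Port (5); capacity 4 + 2 + 5 = 11.
This cut is saturated, so no flow can exceed 11.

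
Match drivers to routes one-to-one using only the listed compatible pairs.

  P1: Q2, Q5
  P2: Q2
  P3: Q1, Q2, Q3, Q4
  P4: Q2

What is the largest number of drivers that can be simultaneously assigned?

3

Unit-capacity flow: source→left, listed edges, right→sink; max matching = max flow.
Augmenting path P1→Q2 (+1); matched 1.
Augmenting path P3→Q1 (+1); matched 2.
Augmenting path P2→Q2→P1→Q5 (+1); matched 3.
No augmenting path remains; maximum matching = 3.
König certificate: {P1, P3, Q2} is a vertex cover of size 3 (every listed pair touches it), so no matching can be larger.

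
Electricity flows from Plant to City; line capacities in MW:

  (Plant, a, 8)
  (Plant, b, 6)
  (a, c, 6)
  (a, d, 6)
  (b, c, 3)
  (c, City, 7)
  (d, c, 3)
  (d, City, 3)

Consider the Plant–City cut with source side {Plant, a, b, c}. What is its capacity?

13

Edges leaving {Plant, a, b, c}: a→d (6), c→City (7).
Cut capacity = 6 + 7 = 13.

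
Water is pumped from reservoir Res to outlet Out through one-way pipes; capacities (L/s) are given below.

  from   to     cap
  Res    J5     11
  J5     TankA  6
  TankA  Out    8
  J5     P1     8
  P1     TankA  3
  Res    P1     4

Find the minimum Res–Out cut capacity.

Augment Res→J5→TankA→Out: bottleneck 6, flow now 6.
Augment Res→P1→TankA→Out: bottleneck 2, flow now 8.
No augmenting path remains; maximum flow = 8.
By max-flow min-cut, the minimum cut capacity equals the max flow.
In the residual graph, reachable from Res: {Res, J5, P1, TankA}.
Min-cut edges: TankA→Out (8); capacity 8 = 8.

8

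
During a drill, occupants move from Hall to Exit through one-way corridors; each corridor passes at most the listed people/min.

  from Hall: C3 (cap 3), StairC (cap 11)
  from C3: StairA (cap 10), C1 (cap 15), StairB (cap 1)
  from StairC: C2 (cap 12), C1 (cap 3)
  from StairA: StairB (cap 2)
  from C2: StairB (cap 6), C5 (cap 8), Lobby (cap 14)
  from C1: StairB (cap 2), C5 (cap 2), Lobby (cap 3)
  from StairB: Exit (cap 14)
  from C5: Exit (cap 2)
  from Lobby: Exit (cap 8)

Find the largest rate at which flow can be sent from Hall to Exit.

14

Augment Hall→C3→StairB→Exit: bottleneck 1, flow now 1.
Augment Hall→C3→StairA→StairB→Exit: bottleneck 2, flow now 3.
Augment Hall→StairC→C2→StairB→Exit: bottleneck 6, flow now 9.
Augment Hall→StairC→C2→C5→Exit: bottleneck 2, flow now 11.
Augment Hall→StairC→C2→Lobby→Exit: bottleneck 3, flow now 14.
No augmenting path remains; maximum flow = 14.
In the residual graph, reachable from Hall: {Hall}.
Min-cut edges: Hall→C3 (3), Hall→StairC (11); capacity 3 + 11 = 14.
This cut is saturated, so no flow can exceed 14.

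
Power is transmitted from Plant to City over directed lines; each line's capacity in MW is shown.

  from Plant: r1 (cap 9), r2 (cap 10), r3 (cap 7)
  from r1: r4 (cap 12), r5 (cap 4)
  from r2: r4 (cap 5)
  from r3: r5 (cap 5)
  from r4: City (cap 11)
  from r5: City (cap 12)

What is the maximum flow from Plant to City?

19

Augment Plant→r1→r4→City: bottleneck 9, flow now 9.
Augment Plant→r2→r4→City: bottleneck 2, flow now 11.
Augment Plant→r3→r5→City: bottleneck 5, flow now 16.
Augment Plant→r2→r4→r1→r5→City: bottleneck 3, flow now 19. (uses reverse residual edge)
No augmenting path remains; maximum flow = 19.
In the residual graph, reachable from Plant: {Plant, r2, r3}.
Min-cut edges: Plant→r1 (9), r2→r4 (5), r3→r5 (5); capacity 9 + 5 + 5 = 19.
This cut is saturated, so no flow can exceed 19.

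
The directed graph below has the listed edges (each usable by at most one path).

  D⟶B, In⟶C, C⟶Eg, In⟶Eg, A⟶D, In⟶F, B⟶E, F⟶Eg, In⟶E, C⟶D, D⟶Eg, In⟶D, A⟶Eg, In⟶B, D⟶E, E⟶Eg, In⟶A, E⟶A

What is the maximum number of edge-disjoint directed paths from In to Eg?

6

Assign every edge capacity 1; by Menger, the answer equals the max flow.
Path In→Eg (+1); total 1.
Path In→A→Eg (+1); total 2.
Path In→C→Eg (+1); total 3.
Path In→D→Eg (+1); total 4.
Path In→E→Eg (+1); total 5.
Path In→F→Eg (+1); total 6.
No residual In→Eg path; max flow = 6.
Certifying cut of size 6: {A→Eg, D→Eg, E→Eg, In→C, In→Eg, In→F}.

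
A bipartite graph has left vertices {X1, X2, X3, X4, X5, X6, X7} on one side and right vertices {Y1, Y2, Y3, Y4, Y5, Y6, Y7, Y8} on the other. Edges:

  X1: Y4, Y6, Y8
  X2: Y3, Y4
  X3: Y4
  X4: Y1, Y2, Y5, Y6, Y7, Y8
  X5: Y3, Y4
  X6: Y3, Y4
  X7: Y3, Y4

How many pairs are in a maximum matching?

Unit-capacity flow: source→left, listed edges, right→sink; max matching = max flow.
Augmenting path X1→Y4 (+1); matched 1.
Augmenting path X2→Y3 (+1); matched 2.
Augmenting path X4→Y1 (+1); matched 3.
Augmenting path X3→Y4→X1→Y6 (+1); matched 4.
No augmenting path remains; maximum matching = 4.
König certificate: {X1, X4, Y3, Y4} is a vertex cover of size 4 (every listed pair touches it), so no matching can be larger.

4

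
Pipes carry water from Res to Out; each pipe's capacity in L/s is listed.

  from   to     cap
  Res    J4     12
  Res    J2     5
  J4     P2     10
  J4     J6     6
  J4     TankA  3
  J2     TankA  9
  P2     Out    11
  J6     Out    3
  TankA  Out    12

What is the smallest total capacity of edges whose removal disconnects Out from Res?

17

Augment Res→J4→P2→Out: bottleneck 10, flow now 10.
Augment Res→J4→J6→Out: bottleneck 2, flow now 12.
Augment Res→J2→TankA→Out: bottleneck 5, flow now 17.
No augmenting path remains; maximum flow = 17.
By max-flow min-cut, the minimum cut capacity equals the max flow.
In the residual graph, reachable from Res: {Res}.
Min-cut edges: Res→J4 (12), Res→J2 (5); capacity 12 + 5 = 17.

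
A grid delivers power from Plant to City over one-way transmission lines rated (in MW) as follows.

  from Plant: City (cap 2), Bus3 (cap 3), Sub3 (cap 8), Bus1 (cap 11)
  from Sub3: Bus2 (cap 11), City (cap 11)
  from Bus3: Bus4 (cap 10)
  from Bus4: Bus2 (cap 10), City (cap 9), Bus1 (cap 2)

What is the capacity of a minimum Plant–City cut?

Augment Plant→City: bottleneck 2, flow now 2.
Augment Plant→Sub3→City: bottleneck 8, flow now 10.
Augment Plant→Bus3→Bus4→City: bottleneck 3, flow now 13.
No augmenting path remains; maximum flow = 13.
By max-flow min-cut, the minimum cut capacity equals the max flow.
In the residual graph, reachable from Plant: {Plant, Bus1}.
Min-cut edges: Plant→Sub3 (8), Plant→Bus3 (3), Plant→City (2); capacity 8 + 3 + 2 = 13.

13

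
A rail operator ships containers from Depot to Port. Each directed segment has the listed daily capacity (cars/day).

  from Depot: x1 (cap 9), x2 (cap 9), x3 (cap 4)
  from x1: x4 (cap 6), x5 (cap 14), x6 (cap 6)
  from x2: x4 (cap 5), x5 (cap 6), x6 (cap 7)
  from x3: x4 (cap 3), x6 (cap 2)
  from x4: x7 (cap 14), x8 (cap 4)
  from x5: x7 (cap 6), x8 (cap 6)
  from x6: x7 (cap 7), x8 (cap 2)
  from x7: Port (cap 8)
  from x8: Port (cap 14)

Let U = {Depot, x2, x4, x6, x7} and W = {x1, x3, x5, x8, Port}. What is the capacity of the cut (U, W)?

33

Edges leaving {Depot, x2, x4, x6, x7}: Depot→x1 (9), Depot→x3 (4), x2→x5 (6), x4→x8 (4), x6→x8 (2), x7→Port (8).
Cut capacity = 9 + 4 + 6 + 4 + 2 + 8 = 33.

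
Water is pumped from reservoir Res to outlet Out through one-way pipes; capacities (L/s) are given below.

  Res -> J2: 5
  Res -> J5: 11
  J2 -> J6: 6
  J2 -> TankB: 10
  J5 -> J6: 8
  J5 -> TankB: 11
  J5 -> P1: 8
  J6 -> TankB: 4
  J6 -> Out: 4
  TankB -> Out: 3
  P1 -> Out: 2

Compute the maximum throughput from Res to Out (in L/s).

9

Augment Res→J2→J6→Out: bottleneck 4, flow now 4.
Augment Res→J2→TankB→Out: bottleneck 1, flow now 5.
Augment Res→J5→TankB→Out: bottleneck 2, flow now 7.
Augment Res→J5→P1→Out: bottleneck 2, flow now 9.
No augmenting path remains; maximum flow = 9.
In the residual graph, reachable from Res: {Res, J2, J5, J6, TankB, P1}.
Min-cut edges: J6→Out (4), TankB→Out (3), P1→Out (2); capacity 4 + 3 + 2 = 9.
This cut is saturated, so no flow can exceed 9.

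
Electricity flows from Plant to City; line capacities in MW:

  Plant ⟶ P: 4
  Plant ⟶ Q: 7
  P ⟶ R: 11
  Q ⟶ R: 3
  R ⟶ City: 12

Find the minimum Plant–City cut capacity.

7

Augment Plant→P→R→City: bottleneck 4, flow now 4.
Augment Plant→Q→R→City: bottleneck 3, flow now 7.
No augmenting path remains; maximum flow = 7.
By max-flow min-cut, the minimum cut capacity equals the max flow.
In the residual graph, reachable from Plant: {Plant, Q}.
Min-cut edges: Plant→P (4), Q→R (3); capacity 4 + 3 = 7.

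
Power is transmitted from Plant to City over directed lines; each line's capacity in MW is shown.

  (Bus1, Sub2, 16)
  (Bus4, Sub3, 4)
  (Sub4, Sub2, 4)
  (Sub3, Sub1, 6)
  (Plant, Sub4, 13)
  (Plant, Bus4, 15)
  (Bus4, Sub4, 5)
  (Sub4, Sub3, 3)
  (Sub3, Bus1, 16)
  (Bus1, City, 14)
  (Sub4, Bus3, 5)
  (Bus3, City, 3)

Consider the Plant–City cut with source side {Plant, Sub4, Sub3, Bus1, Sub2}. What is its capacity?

Edges leaving {Plant, Sub4, Sub3, Bus1, Sub2}: Plant→Bus4 (15), Sub4→Bus3 (5), Sub3→Sub1 (6), Bus1→City (14).
Cut capacity = 15 + 5 + 6 + 14 = 40.

40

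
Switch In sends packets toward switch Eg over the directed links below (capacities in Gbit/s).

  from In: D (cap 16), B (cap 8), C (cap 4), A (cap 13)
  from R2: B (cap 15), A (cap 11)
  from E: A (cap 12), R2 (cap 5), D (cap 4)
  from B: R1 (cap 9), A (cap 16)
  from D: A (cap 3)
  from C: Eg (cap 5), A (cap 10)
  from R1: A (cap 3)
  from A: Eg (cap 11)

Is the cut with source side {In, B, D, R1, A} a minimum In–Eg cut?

Given cut capacity: 4 + 11 = 15.
Augment In→C→Eg: bottleneck 4, flow now 4.
Augment In→A→Eg: bottleneck 11, flow now 15.
No augmenting path remains; maximum flow = 15.
Cut capacity 15 equals the max flow, so it is a minimum cut.

Yes — it is a minimum cut (capacity 15).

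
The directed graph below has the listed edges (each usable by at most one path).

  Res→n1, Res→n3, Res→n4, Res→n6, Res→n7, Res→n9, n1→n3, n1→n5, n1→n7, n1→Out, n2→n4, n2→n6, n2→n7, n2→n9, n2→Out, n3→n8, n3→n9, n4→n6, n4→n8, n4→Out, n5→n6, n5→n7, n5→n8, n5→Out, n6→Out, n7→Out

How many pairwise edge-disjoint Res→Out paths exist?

Assign every edge capacity 1; by Menger, the answer equals the max flow.
Path Res→n1→Out (+1); total 1.
Path Res→n4→Out (+1); total 2.
Path Res→n6→Out (+1); total 3.
Path Res→n7→Out (+1); total 4.
No residual Res→Out path; max flow = 4.
Certifying cut of size 4: {Res→n1, Res→n4, Res→n6, Res→n7}.

4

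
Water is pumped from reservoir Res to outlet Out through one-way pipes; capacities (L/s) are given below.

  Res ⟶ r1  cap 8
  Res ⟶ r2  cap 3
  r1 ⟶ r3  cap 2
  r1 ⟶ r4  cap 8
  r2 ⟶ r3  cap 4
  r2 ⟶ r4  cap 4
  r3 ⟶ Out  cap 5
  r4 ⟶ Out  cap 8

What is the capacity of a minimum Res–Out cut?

11

Augment Res→r1→r3→Out: bottleneck 2, flow now 2.
Augment Res→r1→r4→Out: bottleneck 6, flow now 8.
Augment Res→r2→r3→Out: bottleneck 3, flow now 11.
No augmenting path remains; maximum flow = 11.
By max-flow min-cut, the minimum cut capacity equals the max flow.
In the residual graph, reachable from Res: {Res}.
Min-cut edges: Res→r1 (8), Res→r2 (3); capacity 8 + 3 = 11.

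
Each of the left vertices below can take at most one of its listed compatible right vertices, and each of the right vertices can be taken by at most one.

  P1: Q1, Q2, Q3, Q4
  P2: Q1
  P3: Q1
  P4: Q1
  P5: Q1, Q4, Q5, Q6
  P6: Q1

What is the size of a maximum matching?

3

Unit-capacity flow: source→left, listed edges, right→sink; max matching = max flow.
Augmenting path P1→Q1 (+1); matched 1.
Augmenting path P5→Q4 (+1); matched 2.
Augmenting path P2→Q1→P1→Q2 (+1); matched 3.
No augmenting path remains; maximum matching = 3.
König certificate: {P1, P5, Q1} is a vertex cover of size 3 (every listed pair touches it), so no matching can be larger.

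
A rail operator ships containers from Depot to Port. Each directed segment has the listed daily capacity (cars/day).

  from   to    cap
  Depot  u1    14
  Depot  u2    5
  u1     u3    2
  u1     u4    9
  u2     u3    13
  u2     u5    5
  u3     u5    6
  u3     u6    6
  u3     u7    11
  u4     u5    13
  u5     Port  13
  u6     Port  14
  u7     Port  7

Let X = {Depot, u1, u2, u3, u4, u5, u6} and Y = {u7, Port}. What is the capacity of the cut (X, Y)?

38

Edges leaving {Depot, u1, u2, u3, u4, u5, u6}: u3→u7 (11), u5→Port (13), u6→Port (14).
Cut capacity = 11 + 13 + 14 = 38.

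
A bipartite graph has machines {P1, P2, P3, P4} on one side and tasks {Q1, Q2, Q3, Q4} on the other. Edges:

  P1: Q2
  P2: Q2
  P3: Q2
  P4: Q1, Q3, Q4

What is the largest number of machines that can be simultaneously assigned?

2

Unit-capacity flow: source→left, listed edges, right→sink; max matching = max flow.
Augmenting path P1→Q2 (+1); matched 1.
Augmenting path P4→Q1 (+1); matched 2.
No augmenting path remains; maximum matching = 2.
König certificate: {P4, Q2} is a vertex cover of size 2 (every listed pair touches it), so no matching can be larger.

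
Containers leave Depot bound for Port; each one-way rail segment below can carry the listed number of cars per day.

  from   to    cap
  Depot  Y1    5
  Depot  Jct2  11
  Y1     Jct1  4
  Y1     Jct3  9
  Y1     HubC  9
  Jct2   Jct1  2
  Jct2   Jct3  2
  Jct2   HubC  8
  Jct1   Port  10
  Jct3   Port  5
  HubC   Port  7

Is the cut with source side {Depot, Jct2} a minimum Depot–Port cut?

Given cut capacity: 5 + 2 + 2 + 8 = 17.
Augment Depot→Y1→Jct1→Port: bottleneck 4, flow now 4.
Augment Depot→Y1→Jct3→Port: bottleneck 1, flow now 5.
Augment Depot→Jct2→Jct1→Port: bottleneck 2, flow now 7.
Augment Depot→Jct2→Jct3→Port: bottleneck 2, flow now 9.
Augment Depot→Jct2→HubC→Port: bottleneck 7, flow now 16.
No augmenting path remains; maximum flow = 16.
In the residual graph, reachable from Depot: {Depot}.
Min-cut edges: Depot→Y1 (5), Depot→Jct2 (11); capacity 5 + 11 = 16.
Cut capacity 17 exceeds the max flow 16, so it is not minimum.

No — its capacity is 17, but the minimum cut has capacity 16.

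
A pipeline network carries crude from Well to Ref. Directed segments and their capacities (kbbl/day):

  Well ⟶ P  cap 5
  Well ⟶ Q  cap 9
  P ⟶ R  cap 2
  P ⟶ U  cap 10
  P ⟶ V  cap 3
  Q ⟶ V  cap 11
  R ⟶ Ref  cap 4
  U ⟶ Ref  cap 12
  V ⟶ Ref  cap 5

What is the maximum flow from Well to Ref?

10

Augment Well→P→R→Ref: bottleneck 2, flow now 2.
Augment Well→P→U→Ref: bottleneck 3, flow now 5.
Augment Well→Q→V→Ref: bottleneck 5, flow now 10.
No augmenting path remains; maximum flow = 10.
In the residual graph, reachable from Well: {Well, Q, V}.
Min-cut edges: Well→P (5), V→Ref (5); capacity 5 + 5 = 10.
This cut is saturated, so no flow can exceed 10.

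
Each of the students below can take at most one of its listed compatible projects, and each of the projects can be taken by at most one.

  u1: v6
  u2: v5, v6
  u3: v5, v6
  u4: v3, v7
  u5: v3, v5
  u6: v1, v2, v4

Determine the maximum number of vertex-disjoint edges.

Unit-capacity flow: source→left, listed edges, right→sink; max matching = max flow.
Augmenting path u1→v6 (+1); matched 1.
Augmenting path u2→v5 (+1); matched 2.
Augmenting path u4→v3 (+1); matched 3.
Augmenting path u6→v1 (+1); matched 4.
Augmenting path u5→v3→u4→v7 (+1); matched 5.
No augmenting path remains; maximum matching = 5.
König certificate: {u4, u5, u6, v5, v6} is a vertex cover of size 5 (every listed pair touches it), so no matching can be larger.

5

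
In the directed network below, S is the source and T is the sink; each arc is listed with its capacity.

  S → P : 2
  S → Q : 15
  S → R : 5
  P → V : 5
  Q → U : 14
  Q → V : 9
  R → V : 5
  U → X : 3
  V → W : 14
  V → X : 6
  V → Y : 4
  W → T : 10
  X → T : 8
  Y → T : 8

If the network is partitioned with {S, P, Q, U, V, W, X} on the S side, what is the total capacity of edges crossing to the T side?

27

Edges leaving {S, P, Q, U, V, W, X}: S→R (5), V→Y (4), W→T (10), X→T (8).
Cut capacity = 5 + 4 + 10 + 8 = 27.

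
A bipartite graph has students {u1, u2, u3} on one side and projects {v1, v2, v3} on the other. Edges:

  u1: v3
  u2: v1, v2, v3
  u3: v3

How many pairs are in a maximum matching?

Unit-capacity flow: source→left, listed edges, right→sink; max matching = max flow.
Augmenting path u1→v3 (+1); matched 1.
Augmenting path u2→v1 (+1); matched 2.
No augmenting path remains; maximum matching = 2.
König certificate: {u2, v3} is a vertex cover of size 2 (every listed pair touches it), so no matching can be larger.

2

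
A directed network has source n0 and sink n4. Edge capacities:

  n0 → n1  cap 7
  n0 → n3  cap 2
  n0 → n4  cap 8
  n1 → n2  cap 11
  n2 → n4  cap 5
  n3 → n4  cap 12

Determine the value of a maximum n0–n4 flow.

Augment n0→n4: bottleneck 8, flow now 8.
Augment n0→n3→n4: bottleneck 2, flow now 10.
Augment n0→n1→n2→n4: bottleneck 5, flow now 15.
No augmenting path remains; maximum flow = 15.
In the residual graph, reachable from n0: {n0, n1, n2}.
Min-cut edges: n0→n3 (2), n0→n4 (8), n2→n4 (5); capacity 2 + 8 + 5 = 15.
This cut is saturated, so no flow can exceed 15.

15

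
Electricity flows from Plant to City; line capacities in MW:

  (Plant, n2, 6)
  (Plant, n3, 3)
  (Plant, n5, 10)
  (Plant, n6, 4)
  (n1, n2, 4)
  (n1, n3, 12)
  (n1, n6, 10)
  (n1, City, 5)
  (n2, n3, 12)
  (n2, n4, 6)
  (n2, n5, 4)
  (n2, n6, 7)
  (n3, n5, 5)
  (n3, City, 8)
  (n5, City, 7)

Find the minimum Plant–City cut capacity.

Augment Plant→n3→City: bottleneck 3, flow now 3.
Augment Plant→n5→City: bottleneck 7, flow now 10.
Augment Plant→n2→n3→City: bottleneck 5, flow now 15.
No augmenting path remains; maximum flow = 15.
By max-flow min-cut, the minimum cut capacity equals the max flow.
In the residual graph, reachable from Plant: {Plant, n2, n3, n4, n5, n6}.
Min-cut edges: n3→City (8), n5→City (7); capacity 8 + 7 = 15.

15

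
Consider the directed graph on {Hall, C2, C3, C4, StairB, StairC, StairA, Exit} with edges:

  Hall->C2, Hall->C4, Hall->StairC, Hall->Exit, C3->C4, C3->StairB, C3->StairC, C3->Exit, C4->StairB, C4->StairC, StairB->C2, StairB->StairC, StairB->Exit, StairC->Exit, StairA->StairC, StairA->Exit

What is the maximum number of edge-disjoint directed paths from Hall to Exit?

Assign every edge capacity 1; by Menger, the answer equals the max flow.
Path Hall→Exit (+1); total 1.
Path Hall→StairC→Exit (+1); total 2.
Path Hall→C4→StairB→Exit (+1); total 3.
No residual Hall→Exit path; max flow = 3.
Certifying cut of size 3: {Hall→C4, Hall→Exit, Hall→StairC}.

3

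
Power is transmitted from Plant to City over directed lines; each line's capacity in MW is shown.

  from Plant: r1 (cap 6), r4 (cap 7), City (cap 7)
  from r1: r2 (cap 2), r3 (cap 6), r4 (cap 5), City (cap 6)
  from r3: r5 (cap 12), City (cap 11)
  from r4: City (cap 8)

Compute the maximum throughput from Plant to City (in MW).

Augment Plant→City: bottleneck 7, flow now 7.
Augment Plant→r1→City: bottleneck 6, flow now 13.
Augment Plant→r4→City: bottleneck 7, flow now 20.
No augmenting path remains; maximum flow = 20.
In the residual graph, reachable from Plant: {Plant}.
Min-cut edges: Plant→r1 (6), Plant→r4 (7), Plant→City (7); capacity 6 + 7 + 7 = 20.
This cut is saturated, so no flow can exceed 20.

20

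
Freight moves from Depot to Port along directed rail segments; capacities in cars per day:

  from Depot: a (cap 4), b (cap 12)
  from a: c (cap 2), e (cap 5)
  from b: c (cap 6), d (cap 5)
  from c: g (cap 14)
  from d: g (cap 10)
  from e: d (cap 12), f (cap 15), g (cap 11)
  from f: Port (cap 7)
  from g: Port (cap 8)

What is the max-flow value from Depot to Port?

12

Augment Depot→a→c→g→Port: bottleneck 2, flow now 2.
Augment Depot→a→e→f→Port: bottleneck 2, flow now 4.
Augment Depot→b→c→g→Port: bottleneck 6, flow now 10.
Augment Depot→b→d→g→c→a→e→f→Port: bottleneck 2, flow now 12. (uses reverse residual edge)
No augmenting path remains; maximum flow = 12.
In the residual graph, reachable from Depot: {Depot, b, c, d, g}.
Min-cut edges: Depot→a (4), g→Port (8); capacity 4 + 8 = 12.
This cut is saturated, so no flow can exceed 12.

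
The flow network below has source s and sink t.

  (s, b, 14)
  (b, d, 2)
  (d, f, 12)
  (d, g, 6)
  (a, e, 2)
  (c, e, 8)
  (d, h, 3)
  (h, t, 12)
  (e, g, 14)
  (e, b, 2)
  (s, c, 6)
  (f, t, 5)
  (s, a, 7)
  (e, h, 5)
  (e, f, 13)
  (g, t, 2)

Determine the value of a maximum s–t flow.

10

Augment s→a→e→f→t: bottleneck 2, flow now 2.
Augment s→b→d→f→t: bottleneck 2, flow now 4.
Augment s→c→e→f→t: bottleneck 1, flow now 5.
Augment s→c→e→g→t: bottleneck 2, flow now 7.
Augment s→c→e→h→t: bottleneck 3, flow now 10.
No augmenting path remains; maximum flow = 10.
In the residual graph, reachable from s: {s, a, b}.
Min-cut edges: s→c (6), a→e (2), b→d (2); capacity 6 + 2 + 2 = 10.
This cut is saturated, so no flow can exceed 10.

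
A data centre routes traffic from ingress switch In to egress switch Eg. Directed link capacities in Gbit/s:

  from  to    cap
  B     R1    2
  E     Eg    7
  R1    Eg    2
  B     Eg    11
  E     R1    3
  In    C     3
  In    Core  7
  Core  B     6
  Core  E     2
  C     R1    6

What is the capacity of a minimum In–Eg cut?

Augment In→C→R1→Eg: bottleneck 2, flow now 2.
Augment In→Core→B→Eg: bottleneck 6, flow now 8.
Augment In→Core→E→Eg: bottleneck 1, flow now 9.
No augmenting path remains; maximum flow = 9.
By max-flow min-cut, the minimum cut capacity equals the max flow.
In the residual graph, reachable from In: {In, C, R1}.
Min-cut edges: In→Core (7), R1→Eg (2); capacity 7 + 2 = 9.

9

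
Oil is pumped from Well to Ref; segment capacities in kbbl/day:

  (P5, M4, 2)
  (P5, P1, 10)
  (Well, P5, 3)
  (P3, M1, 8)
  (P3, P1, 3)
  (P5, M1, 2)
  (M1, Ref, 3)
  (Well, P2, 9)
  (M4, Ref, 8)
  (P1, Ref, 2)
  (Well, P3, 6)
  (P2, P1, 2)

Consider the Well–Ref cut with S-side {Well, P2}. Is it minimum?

No — its capacity is 11, but the minimum cut has capacity 7.

Given cut capacity: 3 + 6 + 2 = 11.
Augment Well→P5→P1→Ref: bottleneck 2, flow now 2.
Augment Well→P5→M4→Ref: bottleneck 1, flow now 3.
Augment Well→P3→M1→Ref: bottleneck 3, flow now 6.
Augment Well→P3→P1→P5→M4→Ref: bottleneck 1, flow now 7. (uses reverse residual edge)
No augmenting path remains; maximum flow = 7.
In the residual graph, reachable from Well: {Well, P5, P3, P2, P1, M1}.
Min-cut edges: P5→M4 (2), P1→Ref (2), M1→Ref (3); capacity 2 + 2 + 3 = 7.
Cut capacity 11 exceeds the max flow 7, so it is not minimum.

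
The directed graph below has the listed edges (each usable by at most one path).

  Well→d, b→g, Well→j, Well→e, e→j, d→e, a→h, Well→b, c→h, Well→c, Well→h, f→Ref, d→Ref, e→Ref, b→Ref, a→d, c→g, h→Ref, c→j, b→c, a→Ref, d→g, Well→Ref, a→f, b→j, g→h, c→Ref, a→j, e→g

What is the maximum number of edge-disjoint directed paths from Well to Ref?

Assign every edge capacity 1; by Menger, the answer equals the max flow.
Path Well→Ref (+1); total 1.
Path Well→b→Ref (+1); total 2.
Path Well→c→Ref (+1); total 3.
Path Well→d→Ref (+1); total 4.
Path Well→e→Ref (+1); total 5.
Path Well→h→Ref (+1); total 6.
No residual Well→Ref path; max flow = 6.
Certifying cut of size 6: {Well→Ref, Well→b, Well→c, Well→d, Well→e, Well→h}.

6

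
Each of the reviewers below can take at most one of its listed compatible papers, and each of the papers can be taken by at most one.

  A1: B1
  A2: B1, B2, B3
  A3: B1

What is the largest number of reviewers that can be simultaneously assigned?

2

Unit-capacity flow: source→left, listed edges, right→sink; max matching = max flow.
Augmenting path A1→B1 (+1); matched 1.
Augmenting path A2→B2 (+1); matched 2.
No augmenting path remains; maximum matching = 2.
König certificate: {A2, B1} is a vertex cover of size 2 (every listed pair touches it), so no matching can be larger.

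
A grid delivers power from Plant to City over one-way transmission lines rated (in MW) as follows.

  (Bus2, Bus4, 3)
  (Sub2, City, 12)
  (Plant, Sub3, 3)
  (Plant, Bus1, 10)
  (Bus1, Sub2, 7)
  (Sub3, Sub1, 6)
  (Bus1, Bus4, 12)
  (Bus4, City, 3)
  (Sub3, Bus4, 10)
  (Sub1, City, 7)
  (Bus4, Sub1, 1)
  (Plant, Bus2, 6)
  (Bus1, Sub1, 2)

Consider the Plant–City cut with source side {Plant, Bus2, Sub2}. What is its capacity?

28

Edges leaving {Plant, Bus2, Sub2}: Plant→Sub3 (3), Plant→Bus1 (10), Bus2→Bus4 (3), Sub2→City (12).
Cut capacity = 3 + 10 + 3 + 12 = 28.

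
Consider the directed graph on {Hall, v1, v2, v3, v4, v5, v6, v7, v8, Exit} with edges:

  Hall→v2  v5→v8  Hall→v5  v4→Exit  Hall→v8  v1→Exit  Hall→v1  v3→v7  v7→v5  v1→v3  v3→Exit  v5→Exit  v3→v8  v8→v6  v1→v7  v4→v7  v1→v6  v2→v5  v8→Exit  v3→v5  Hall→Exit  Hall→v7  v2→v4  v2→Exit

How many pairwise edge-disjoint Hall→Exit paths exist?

5

Assign every edge capacity 1; by Menger, the answer equals the max flow.
Path Hall→Exit (+1); total 1.
Path Hall→v1→Exit (+1); total 2.
Path Hall→v2→Exit (+1); total 3.
Path Hall→v5→Exit (+1); total 4.
Path Hall→v8→Exit (+1); total 5.
No residual Hall→Exit path; max flow = 5.
Certifying cut of size 5: {Hall→Exit, Hall→v1, Hall→v2, v5→Exit, v8→Exit}.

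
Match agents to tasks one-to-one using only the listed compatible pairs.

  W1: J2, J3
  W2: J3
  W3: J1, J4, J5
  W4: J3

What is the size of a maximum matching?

3

Unit-capacity flow: source→left, listed edges, right→sink; max matching = max flow.
Augmenting path W1→J2 (+1); matched 1.
Augmenting path W2→J3 (+1); matched 2.
Augmenting path W3→J1 (+1); matched 3.
No augmenting path remains; maximum matching = 3.
König certificate: {W1, W3, J3} is a vertex cover of size 3 (every listed pair touches it), so no matching can be larger.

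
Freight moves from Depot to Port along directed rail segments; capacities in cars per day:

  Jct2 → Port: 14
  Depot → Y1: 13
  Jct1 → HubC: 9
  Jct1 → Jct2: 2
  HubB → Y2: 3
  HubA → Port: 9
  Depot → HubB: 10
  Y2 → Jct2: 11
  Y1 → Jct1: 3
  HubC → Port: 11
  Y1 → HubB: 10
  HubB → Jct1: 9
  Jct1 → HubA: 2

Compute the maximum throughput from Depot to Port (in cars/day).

Augment Depot→Y1→Jct1→Jct2→Port: bottleneck 2, flow now 2.
Augment Depot→Y1→Jct1→HubA→Port: bottleneck 1, flow now 3.
Augment Depot→HubB→Y2→Jct2→Port: bottleneck 3, flow now 6.
Augment Depot→HubB→Jct1→HubA→Port: bottleneck 1, flow now 7.
Augment Depot→HubB→Jct1→HubC→Port: bottleneck 6, flow now 13.
Augment Depot→Y1→HubB→Jct1→HubC→Port: bottleneck 2, flow now 15.
No augmenting path remains; maximum flow = 15.
In the residual graph, reachable from Depot: {Depot, Y1, HubB}.
Min-cut edges: Y1→Jct1 (3), HubB→Y2 (3), HubB→Jct1 (9); capacity 3 + 3 + 9 = 15.
This cut is saturated, so no flow can exceed 15.

15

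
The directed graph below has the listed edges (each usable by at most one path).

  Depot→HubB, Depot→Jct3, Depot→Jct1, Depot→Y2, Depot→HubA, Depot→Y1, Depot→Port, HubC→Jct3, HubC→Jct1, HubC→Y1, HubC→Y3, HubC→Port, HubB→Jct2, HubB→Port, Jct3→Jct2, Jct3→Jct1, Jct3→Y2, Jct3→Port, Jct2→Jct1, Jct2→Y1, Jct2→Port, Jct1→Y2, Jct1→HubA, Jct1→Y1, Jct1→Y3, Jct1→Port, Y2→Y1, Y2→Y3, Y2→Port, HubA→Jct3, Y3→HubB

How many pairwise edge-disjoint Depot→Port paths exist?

Assign every edge capacity 1; by Menger, the answer equals the max flow.
Path Depot→Port (+1); total 1.
Path Depot→HubB→Port (+1); total 2.
Path Depot→Jct3→Port (+1); total 3.
Path Depot→Jct1→Port (+1); total 4.
Path Depot→Y2→Port (+1); total 5.
Path Depot→HubA→Jct3→Jct2→Port (+1); total 6.
No residual Depot→Port path; max flow = 6.
Certifying cut of size 6: {Depot→HubA, Depot→HubB, Depot→Jct1, Depot→Jct3, Depot→Port, Depot→Y2}.

6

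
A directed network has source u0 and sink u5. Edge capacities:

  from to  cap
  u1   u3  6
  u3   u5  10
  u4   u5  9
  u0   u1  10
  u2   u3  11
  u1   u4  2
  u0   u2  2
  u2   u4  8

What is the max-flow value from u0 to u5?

10

Augment u0→u1→u3→u5: bottleneck 6, flow now 6.
Augment u0→u1→u4→u5: bottleneck 2, flow now 8.
Augment u0→u2→u3→u5: bottleneck 2, flow now 10.
No augmenting path remains; maximum flow = 10.
In the residual graph, reachable from u0: {u0, u1}.
Min-cut edges: u0→u2 (2), u1→u3 (6), u1→u4 (2); capacity 2 + 6 + 2 = 10.
This cut is saturated, so no flow can exceed 10.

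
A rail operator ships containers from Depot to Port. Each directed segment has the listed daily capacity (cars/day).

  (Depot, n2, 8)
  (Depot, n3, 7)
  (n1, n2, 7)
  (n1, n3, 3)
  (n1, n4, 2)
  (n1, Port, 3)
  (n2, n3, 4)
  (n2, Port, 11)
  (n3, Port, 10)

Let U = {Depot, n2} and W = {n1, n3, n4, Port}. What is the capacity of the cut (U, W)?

Edges leaving {Depot, n2}: Depot→n3 (7), n2→n3 (4), n2→Port (11).
Cut capacity = 7 + 4 + 11 = 22.

22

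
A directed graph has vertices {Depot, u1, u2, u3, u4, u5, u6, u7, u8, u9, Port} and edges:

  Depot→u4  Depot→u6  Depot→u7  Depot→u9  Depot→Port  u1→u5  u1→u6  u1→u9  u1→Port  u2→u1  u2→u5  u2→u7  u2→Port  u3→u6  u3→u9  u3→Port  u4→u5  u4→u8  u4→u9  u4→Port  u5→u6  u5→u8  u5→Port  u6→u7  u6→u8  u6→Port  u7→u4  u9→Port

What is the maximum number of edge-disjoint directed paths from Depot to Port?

Assign every edge capacity 1; by Menger, the answer equals the max flow.
Path Depot→Port (+1); total 1.
Path Depot→u4→Port (+1); total 2.
Path Depot→u6→Port (+1); total 3.
Path Depot→u9→Port (+1); total 4.
Path Depot→u7→u4→u5→Port (+1); total 5.
No residual Depot→Port path; max flow = 5.
Certifying cut of size 5: {Depot→Port, Depot→u4, Depot→u6, Depot→u7, Depot→u9}.

5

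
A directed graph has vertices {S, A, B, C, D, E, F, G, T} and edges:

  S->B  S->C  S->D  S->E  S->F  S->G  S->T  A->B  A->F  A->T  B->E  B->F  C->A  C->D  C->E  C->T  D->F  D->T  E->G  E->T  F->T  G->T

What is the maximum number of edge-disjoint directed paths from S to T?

Assign every edge capacity 1; by Menger, the answer equals the max flow.
Path S→T (+1); total 1.
Path S→C→T (+1); total 2.
Path S→D→T (+1); total 3.
Path S→E→T (+1); total 4.
Path S→F→T (+1); total 5.
Path S→G→T (+1); total 6.
No residual S→T path; max flow = 6.
Certifying cut of size 6: {E→T, F→T, G→T, S→C, S→D, S→T}.

6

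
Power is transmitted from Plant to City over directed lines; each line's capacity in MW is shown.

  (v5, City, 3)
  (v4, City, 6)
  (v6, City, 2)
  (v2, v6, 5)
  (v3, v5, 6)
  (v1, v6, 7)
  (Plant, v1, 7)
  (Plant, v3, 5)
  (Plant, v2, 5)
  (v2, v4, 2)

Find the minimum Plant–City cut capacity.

Augment Plant→v1→v6→City: bottleneck 2, flow now 2.
Augment Plant→v2→v4→City: bottleneck 2, flow now 4.
Augment Plant→v3→v5→City: bottleneck 3, flow now 7.
No augmenting path remains; maximum flow = 7.
By max-flow min-cut, the minimum cut capacity equals the max flow.
In the residual graph, reachable from Plant: {Plant, v1, v2, v3, v5, v6}.
Min-cut edges: v2→v4 (2), v5→City (3), v6→City (2); capacity 2 + 3 + 2 = 7.

7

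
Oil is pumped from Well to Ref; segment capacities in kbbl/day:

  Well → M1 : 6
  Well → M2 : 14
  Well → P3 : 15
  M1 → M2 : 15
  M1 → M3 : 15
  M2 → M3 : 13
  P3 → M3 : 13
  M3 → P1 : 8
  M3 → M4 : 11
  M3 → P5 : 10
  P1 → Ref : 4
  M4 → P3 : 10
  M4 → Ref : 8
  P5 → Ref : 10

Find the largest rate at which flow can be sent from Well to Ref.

22

Augment Well→M1→M3→P1→Ref: bottleneck 4, flow now 4.
Augment Well→M1→M3→M4→Ref: bottleneck 2, flow now 6.
Augment Well→M2→M3→M4→Ref: bottleneck 6, flow now 12.
Augment Well→M2→M3→P5→Ref: bottleneck 7, flow now 19.
Augment Well→P3→M3→P5→Ref: bottleneck 3, flow now 22.
No augmenting path remains; maximum flow = 22.
In the residual graph, reachable from Well: {Well, M1, M2, P3, M3, P1, M4}.
Min-cut edges: M3→P5 (10), P1→Ref (4), M4→Ref (8); capacity 10 + 4 + 8 = 22.
This cut is saturated, so no flow can exceed 22.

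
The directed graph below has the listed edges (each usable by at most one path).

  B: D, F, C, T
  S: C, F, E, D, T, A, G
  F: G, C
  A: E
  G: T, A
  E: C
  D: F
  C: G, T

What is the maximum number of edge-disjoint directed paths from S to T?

Assign every edge capacity 1; by Menger, the answer equals the max flow.
Path S→T (+1); total 1.
Path S→C→T (+1); total 2.
Path S→G→T (+1); total 3.
No residual S→T path; max flow = 3.
Certifying cut of size 3: {C→T, G→T, S→T}.

3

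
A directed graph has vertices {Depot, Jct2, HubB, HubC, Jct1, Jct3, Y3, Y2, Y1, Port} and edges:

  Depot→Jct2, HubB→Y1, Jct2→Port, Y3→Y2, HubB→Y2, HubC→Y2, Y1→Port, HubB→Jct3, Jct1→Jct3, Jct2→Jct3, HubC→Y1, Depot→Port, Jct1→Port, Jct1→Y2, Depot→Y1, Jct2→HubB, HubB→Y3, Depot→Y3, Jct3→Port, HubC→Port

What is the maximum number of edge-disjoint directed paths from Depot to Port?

Assign every edge capacity 1; by Menger, the answer equals the max flow.
Path Depot→Port (+1); total 1.
Path Depot→Jct2→Port (+1); total 2.
Path Depot→Y1→Port (+1); total 3.
No residual Depot→Port path; max flow = 3.
Certifying cut of size 3: {Depot→Jct2, Depot→Port, Depot→Y1}.

3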